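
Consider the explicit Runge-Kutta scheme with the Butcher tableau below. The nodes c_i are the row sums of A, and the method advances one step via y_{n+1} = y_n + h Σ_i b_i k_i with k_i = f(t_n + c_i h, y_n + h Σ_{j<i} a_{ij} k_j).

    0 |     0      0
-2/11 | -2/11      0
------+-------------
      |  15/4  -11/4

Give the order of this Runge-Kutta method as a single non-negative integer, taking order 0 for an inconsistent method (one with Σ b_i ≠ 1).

b = (15/4, -11/4)
c = (0, -2/11)
Σ b_i: 15/4·1 + (-11/4)·1 = 1 ✓
b·c: (-11/4)·(-2/11) = 1/2 ✓; 2 stages ⇒ order 2.

2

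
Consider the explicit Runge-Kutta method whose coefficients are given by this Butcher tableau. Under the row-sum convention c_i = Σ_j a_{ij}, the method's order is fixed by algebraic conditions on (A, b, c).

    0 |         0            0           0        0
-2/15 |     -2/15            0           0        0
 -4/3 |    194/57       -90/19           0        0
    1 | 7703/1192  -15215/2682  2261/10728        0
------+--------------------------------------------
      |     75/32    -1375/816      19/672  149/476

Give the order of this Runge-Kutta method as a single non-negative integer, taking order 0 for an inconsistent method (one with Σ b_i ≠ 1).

4

b = (75/32, -1375/816, 19/672, 149/476)
c = (0, -2/15, -4/3, 1)
Ac = (0, 0, 12/19, 425/894)
Σ b_i: 75/32·1 + (-1375/816)·1 + 19/672·1 + 149/476·1 = 1 ✓
b·c: (-1375/816)·(-2/15) + 19/672·(-4/3) + 149/476·1 = 1/2 ✓
b·c²: (-1375/816)·4/225 + 19/672·16/9 + 149/476·1 = 1/3 ✓
b·Ac: 19/672·12/19 + 149/476·425/894 = 1/6 ✓
b·c³: (-1375/816)·(-8/3375) + 19/672·(-64/27) + 149/476·1 = 1/4 ✓
b·(c∘Ac): 19/672·(-16/19) + 149/476·425/894 = 1/8 ✓
b·Ac²: 19/672·(-8/95) + 149/476·204/745 = 1/12 ✓
b·A²c: 149/476·119/894 = 1/24 ✓; 4 stages ⇒ order 4.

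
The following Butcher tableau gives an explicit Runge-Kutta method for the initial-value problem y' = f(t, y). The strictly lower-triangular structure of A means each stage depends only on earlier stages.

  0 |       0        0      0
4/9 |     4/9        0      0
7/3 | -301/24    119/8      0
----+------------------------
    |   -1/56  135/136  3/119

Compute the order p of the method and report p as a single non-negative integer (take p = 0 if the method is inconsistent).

3

b = (-1/56, 135/136, 3/119)
c = (0, 4/9, 7/3)
Ac = (0, 0, 119/18)
Σ b_i: (-1/56)·1 + 135/136·1 + 3/119·1 = 1 ✓
b·c: 135/136·4/9 + 3/119·7/3 = 1/2 ✓
b·c²: 135/136·16/81 + 3/119·49/9 = 1/3 ✓
b·Ac: 3/119·119/18 = 1/6 ✓; 3 stages ⇒ order 3.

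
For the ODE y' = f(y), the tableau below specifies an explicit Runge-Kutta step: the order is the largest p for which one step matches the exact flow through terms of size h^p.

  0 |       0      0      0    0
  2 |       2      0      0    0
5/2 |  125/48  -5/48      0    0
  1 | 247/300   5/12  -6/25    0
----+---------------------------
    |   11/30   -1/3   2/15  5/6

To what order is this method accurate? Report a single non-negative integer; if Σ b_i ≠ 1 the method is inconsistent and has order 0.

4

b = (11/30, -1/3, 2/15, 5/6)
c = (0, 2, 5/2, 1)
Ac = (0, 0, -5/24, 7/30)
Σ b_i: 11/30·1 + (-1/3)·1 + 2/15·1 + 5/6·1 = 1 ✓
b·c: (-1/3)·2 + 2/15·5/2 + 5/6·1 = 1/2 ✓
b·c²: (-1/3)·4 + 2/15·25/4 + 5/6·1 = 1/3 ✓
b·Ac: 2/15·(-5/24) + 5/6·7/30 = 1/6 ✓
b·c³: (-1/3)·8 + 2/15·125/8 + 5/6·1 = 1/4 ✓
b·(c∘Ac): 2/15·(-25/48) + 5/6·7/30 = 1/8 ✓
b·Ac²: 2/15·(-5/12) + 5/6·1/6 = 1/12 ✓
b·A²c: 5/6·1/20 = 1/24 ✓; 4 stages ⇒ order 4.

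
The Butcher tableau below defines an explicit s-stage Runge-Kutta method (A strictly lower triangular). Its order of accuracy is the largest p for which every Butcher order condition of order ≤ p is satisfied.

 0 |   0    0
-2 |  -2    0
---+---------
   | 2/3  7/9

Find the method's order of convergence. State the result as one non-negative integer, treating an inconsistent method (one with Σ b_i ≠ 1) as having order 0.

b = (2/3, 7/9)
c = (0, -2)
Σ b_i: 2/3·1 + 7/9·1 = 13/9 ≠ 1 ⇒ order 0.

0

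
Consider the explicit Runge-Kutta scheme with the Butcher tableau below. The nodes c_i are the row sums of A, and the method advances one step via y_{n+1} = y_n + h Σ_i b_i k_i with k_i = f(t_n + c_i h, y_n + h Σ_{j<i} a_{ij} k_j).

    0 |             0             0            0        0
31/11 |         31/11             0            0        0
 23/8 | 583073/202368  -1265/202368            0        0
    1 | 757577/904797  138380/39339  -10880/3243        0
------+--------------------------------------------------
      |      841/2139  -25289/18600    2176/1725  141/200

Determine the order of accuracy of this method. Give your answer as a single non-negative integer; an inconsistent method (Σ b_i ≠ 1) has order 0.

b = (841/2139, -25289/18600, 2176/1725, 141/200)
c = (0, 31/11, 23/8, 1)
Ac = (0, 0, -115/6528, 340/1269)
Σ b_i: 841/2139·1 + (-25289/18600)·1 + 2176/1725·1 + 141/200·1 = 1 ✓
b·c: (-25289/18600)·31/11 + 2176/1725·23/8 + 141/200·1 = 1/2 ✓
b·c²: (-25289/18600)·961/121 + 2176/1725·529/64 + 141/200·1 = 1/3 ✓
b·Ac: 2176/1725·(-115/6528) + 141/200·340/1269 = 1/6 ✓
b·c³: (-25289/18600)·29791/1331 + 2176/1725·12167/512 + 141/200·1 = 1/4 ✓
b·(c∘Ac): 2176/1725·(-2645/52224) + 141/200·340/1269 = 1/8 ✓
b·Ac²: 2176/1725·(-3565/71808) + 141/200·2890/13959 = 1/12 ✓
b·A²c: 141/200·25/423 = 1/24 ✓; 4 stages ⇒ order 4.

4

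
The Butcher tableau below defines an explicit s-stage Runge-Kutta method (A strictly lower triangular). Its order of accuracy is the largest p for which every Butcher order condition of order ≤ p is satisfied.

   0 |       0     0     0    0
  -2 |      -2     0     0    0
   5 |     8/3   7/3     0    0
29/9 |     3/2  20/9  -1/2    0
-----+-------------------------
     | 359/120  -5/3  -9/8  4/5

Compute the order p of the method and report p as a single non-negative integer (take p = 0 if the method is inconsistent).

1

b = (359/120, -5/3, -9/8, 4/5)
c = (0, -2, 5, 29/9)
Ac = (0, 0, -14/3, -125/18)
Σ b_i: 359/120·1 + (-5/3)·1 + (-9/8)·1 + 4/5·1 = 1 ✓
b·c: (-5/3)·(-2) + (-9/8)·5 + 4/5·29/9 = 103/360 ≠ 1/2 ⇒ order 1.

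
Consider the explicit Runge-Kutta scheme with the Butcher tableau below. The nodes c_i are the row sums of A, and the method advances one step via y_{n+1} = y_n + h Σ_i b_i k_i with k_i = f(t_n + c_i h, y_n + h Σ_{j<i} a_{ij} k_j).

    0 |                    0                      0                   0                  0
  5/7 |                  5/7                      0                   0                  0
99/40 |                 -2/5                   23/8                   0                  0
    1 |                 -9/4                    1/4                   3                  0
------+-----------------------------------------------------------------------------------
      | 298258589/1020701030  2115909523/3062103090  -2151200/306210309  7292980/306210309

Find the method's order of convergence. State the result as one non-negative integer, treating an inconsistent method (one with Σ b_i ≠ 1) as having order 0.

3

b = (298258589/1020701030, 2115909523/3062103090, -2151200/306210309, 7292980/306210309)
c = (0, 5/7, 99/40, 1)
Ac = (0, 0, 115/56, 2129/280)
Σ b_i: 298258589/1020701030·1 + 2115909523/3062103090·1 + (-2151200/306210309)·1 + 7292980/306210309·1 = 1 ✓
b·c: 2115909523/3062103090·5/7 + (-2151200/306210309)·99/40 + 7292980/306210309·1 = 1/2 ✓
b·c²: 2115909523/3062103090·25/49 + (-2151200/306210309)·9801/1600 + 7292980/306210309·1 = 1/3 ✓
b·Ac: (-2151200/306210309)·115/56 + 7292980/306210309·2129/280 = 1/6 ✓
b·c³: 2115909523/3062103090·125/343 + (-2151200/306210309)·970299/64000 + 7292980/306210309·1 = 9667319241/57159257680 ≠ 1/4 ⇒ order 3.
b·(c∘Ac): (-2151200/306210309)·2277/448 + 7292980/306210309·2129/280 = 311633198/2143472163 ≠ 1/8
b·Ac²: (-2151200/306210309)·575/392 + 7292980/306210309·1450747/78400 = 73806291829/171477773040 ≠ 1/12
b·A²c: 7292980/306210309·345/56 = 209673175/1428981442 ≠ 1/24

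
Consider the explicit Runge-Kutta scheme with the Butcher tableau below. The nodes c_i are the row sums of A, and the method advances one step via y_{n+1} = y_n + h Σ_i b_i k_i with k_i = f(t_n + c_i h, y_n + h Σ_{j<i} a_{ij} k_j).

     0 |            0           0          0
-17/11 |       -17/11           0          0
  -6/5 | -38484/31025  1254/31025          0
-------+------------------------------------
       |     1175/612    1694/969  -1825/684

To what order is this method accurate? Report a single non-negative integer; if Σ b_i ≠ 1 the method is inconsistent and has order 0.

3

b = (1175/612, 1694/969, -1825/684)
c = (0, -17/11, -6/5)
Ac = (0, 0, -114/1825)
Σ b_i: 1175/612·1 + 1694/969·1 + (-1825/684)·1 = 1 ✓
b·c: 1694/969·(-17/11) + (-1825/684)·(-6/5) = 1/2 ✓
b·c²: 1694/969·289/121 + (-1825/684)·36/25 = 1/3 ✓
b·Ac: (-1825/684)·(-114/1825) = 1/6 ✓; 3 stages ⇒ order 3.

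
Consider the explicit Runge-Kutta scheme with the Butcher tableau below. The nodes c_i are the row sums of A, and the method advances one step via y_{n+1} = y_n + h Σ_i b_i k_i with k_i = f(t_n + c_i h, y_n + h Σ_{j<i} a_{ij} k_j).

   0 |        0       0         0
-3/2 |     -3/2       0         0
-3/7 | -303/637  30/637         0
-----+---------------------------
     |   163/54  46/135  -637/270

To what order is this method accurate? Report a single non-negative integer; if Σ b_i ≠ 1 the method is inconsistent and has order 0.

b = (163/54, 46/135, -637/270)
c = (0, -3/2, -3/7)
Ac = (0, 0, -45/637)
Σ b_i: 163/54·1 + 46/135·1 + (-637/270)·1 = 1 ✓
b·c: 46/135·(-3/2) + (-637/270)·(-3/7) = 1/2 ✓
b·c²: 46/135·9/4 + (-637/270)·9/49 = 1/3 ✓
b·Ac: (-637/270)·(-45/637) = 1/6 ✓; 3 stages ⇒ order 3.

3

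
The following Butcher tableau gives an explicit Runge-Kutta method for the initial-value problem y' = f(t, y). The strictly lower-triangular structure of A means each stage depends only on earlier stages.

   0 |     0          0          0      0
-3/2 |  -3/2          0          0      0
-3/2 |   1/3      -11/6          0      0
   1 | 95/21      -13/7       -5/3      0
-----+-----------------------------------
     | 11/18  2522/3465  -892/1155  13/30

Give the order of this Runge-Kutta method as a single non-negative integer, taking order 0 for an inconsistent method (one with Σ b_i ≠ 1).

b = (11/18, 2522/3465, -892/1155, 13/30)
c = (0, -3/2, -3/2, 1)
Ac = (0, 0, 11/4, 37/7)
Σ b_i: 11/18·1 + 2522/3465·1 + (-892/1155)·1 + 13/30·1 = 1 ✓
b·c: 2522/3465·(-3/2) + (-892/1155)·(-3/2) + 13/30·1 = 1/2 ✓
b·c²: 2522/3465·9/4 + (-892/1155)·9/4 + 13/30·1 = 1/3 ✓
b·Ac: (-892/1155)·11/4 + 13/30·37/7 = 1/6 ✓
b·c³: 2522/3465·(-27/8) + (-892/1155)·(-27/8) + 13/30·1 = 7/12 ≠ 1/4 ⇒ order 3.
b·(c∘Ac): (-892/1155)·(-33/8) + 13/30·37/7 = 115/21 ≠ 1/8
b·Ac²: (-892/1155)·(-33/8) + 13/30·(-111/14) = -1/4 ≠ 1/12
b·A²c: 13/30·(-55/12) = -143/72 ≠ 1/24

3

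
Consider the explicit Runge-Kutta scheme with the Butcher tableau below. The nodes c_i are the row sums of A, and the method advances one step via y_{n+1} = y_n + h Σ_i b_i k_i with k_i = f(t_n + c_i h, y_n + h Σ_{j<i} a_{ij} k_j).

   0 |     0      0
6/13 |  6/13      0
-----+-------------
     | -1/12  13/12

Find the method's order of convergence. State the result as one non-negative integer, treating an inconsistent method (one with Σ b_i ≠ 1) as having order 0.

2

b = (-1/12, 13/12)
c = (0, 6/13)
Σ b_i: (-1/12)·1 + 13/12·1 = 1 ✓
b·c: 13/12·6/13 = 1/2 ✓; 2 stages ⇒ order 2.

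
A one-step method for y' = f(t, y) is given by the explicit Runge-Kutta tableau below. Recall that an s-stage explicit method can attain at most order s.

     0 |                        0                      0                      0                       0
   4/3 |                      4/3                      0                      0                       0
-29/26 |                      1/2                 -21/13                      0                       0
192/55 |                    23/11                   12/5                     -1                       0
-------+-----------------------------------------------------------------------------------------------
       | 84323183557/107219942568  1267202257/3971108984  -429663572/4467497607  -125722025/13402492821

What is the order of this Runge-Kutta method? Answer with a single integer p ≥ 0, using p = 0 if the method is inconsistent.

3

b = (84323183557/107219942568, 1267202257/3971108984, -429663572/4467497607, -125722025/13402492821)
c = (0, 4/3, -29/26, 192/55)
Ac = (0, 0, -28/13, 561/130)
Σ b_i: 84323183557/107219942568·1 + 1267202257/3971108984·1 + (-429663572/4467497607)·1 + (-125722025/13402492821)·1 = 1 ✓
b·c: 1267202257/3971108984·4/3 + (-429663572/4467497607)·(-29/26) + (-125722025/13402492821)·192/55 = 1/2 ✓
b·c²: 1267202257/3971108984·16/9 + (-429663572/4467497607)·841/676 + (-125722025/13402492821)·36864/3025 = 1/3 ✓
b·Ac: (-429663572/4467497607)·(-28/13) + (-125722025/13402492821)·561/130 = 1/6 ✓
b·c³: 1267202257/3971108984·64/27 + (-429663572/4467497607)·(-24389/17576) + (-125722025/13402492821)·7077888/166375 = 9406287051157/19165564734030 ≠ 1/4 ⇒ order 3.
b·(c∘Ac): (-429663572/4467497607)·406/169 + (-125722025/13402492821)·4896/325 = -1663527512/4467497607 ≠ 1/8
b·Ac²: (-429663572/4467497607)·(-112/39) + (-125722025/13402492821)·30649/10140 = 518187004703/2090788880076 ≠ 1/12
b·A²c: (-125722025/13402492821)·28/13 = -270785900/13402492821 ≠ 1/24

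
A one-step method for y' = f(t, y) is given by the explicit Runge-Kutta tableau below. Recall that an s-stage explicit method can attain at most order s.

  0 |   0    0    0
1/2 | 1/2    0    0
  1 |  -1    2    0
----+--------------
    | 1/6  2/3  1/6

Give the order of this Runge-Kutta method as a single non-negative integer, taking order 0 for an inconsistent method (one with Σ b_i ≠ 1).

3

b = (1/6, 2/3, 1/6)
c = (0, 1/2, 1)
Ac = (0, 0, 1)
Σ b_i: 1/6·1 + 2/3·1 + 1/6·1 = 1 ✓
b·c: 2/3·1/2 + 1/6·1 = 1/2 ✓
b·c²: 2/3·1/4 + 1/6·1 = 1/3 ✓
b·Ac: 1/6·1 = 1/6 ✓; 3 stages ⇒ order 3.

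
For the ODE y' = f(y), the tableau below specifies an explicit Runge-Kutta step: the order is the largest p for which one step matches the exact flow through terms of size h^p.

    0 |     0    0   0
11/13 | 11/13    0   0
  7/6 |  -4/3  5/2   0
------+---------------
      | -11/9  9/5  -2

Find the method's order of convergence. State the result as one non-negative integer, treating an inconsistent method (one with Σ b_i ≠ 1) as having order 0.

0

b = (-11/9, 9/5, -2)
c = (0, 11/13, 7/6)
Ac = (0, 0, 55/26)
Σ b_i: (-11/9)·1 + 9/5·1 + (-2)·1 = -64/45 ≠ 1 ⇒ order 0.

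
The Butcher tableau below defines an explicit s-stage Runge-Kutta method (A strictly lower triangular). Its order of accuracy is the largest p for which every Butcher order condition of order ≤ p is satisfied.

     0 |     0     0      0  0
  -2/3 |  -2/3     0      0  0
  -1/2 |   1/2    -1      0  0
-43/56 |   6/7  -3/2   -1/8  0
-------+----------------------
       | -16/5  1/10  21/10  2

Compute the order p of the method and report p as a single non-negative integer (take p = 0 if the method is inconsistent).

b = (-16/5, 1/10, 21/10, 2)
c = (0, -2/3, -1/2, -43/56)
Ac = (0, 0, 2/3, 17/16)
Σ b_i: (-16/5)·1 + 1/10·1 + 21/10·1 + 2·1 = 1 ✓
b·c: 1/10·(-2/3) + 21/10·(-1/2) + 2·(-43/56) = -557/210 ≠ 1/2 ⇒ order 1.

1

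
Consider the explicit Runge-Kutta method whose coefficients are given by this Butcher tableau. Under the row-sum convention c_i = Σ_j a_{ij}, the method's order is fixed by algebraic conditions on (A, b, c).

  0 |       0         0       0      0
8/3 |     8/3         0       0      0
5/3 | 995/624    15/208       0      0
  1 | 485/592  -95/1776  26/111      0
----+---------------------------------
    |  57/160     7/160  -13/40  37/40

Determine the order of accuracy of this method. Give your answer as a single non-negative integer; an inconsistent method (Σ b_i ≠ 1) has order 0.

b = (57/160, 7/160, -13/40, 37/40)
c = (0, 8/3, 5/3, 1)
Ac = (0, 0, 5/26, 55/222)
Σ b_i: 57/160·1 + 7/160·1 + (-13/40)·1 + 37/40·1 = 1 ✓
b·c: 7/160·8/3 + (-13/40)·5/3 + 37/40·1 = 1/2 ✓
b·c²: 7/160·64/9 + (-13/40)·25/9 + 37/40·1 = 1/3 ✓
b·Ac: (-13/40)·5/26 + 37/40·55/222 = 1/6 ✓
b·c³: 7/160·512/27 + (-13/40)·125/27 + 37/40·1 = 1/4 ✓
b·(c∘Ac): (-13/40)·25/78 + 37/40·55/222 = 1/8 ✓
b·Ac²: (-13/40)·20/39 + 37/40·10/37 = 1/12 ✓
b·A²c: 37/40·5/111 = 1/24 ✓; 4 stages ⇒ order 4.

4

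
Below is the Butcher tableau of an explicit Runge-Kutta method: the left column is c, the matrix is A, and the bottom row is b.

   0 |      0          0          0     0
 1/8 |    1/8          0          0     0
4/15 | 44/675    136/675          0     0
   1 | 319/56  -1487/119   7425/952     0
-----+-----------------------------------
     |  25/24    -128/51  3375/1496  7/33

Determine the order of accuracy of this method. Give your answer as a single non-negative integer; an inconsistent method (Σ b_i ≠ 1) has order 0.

b = (25/24, -128/51, 3375/1496, 7/33)
c = (0, 1/8, 4/15, 1)
Ac = (0, 0, 17/675, 29/56)
Σ b_i: 25/24·1 + (-128/51)·1 + 3375/1496·1 + 7/33·1 = 1 ✓
b·c: (-128/51)·1/8 + 3375/1496·4/15 + 7/33·1 = 1/2 ✓
b·c²: (-128/51)·1/64 + 3375/1496·16/225 + 7/33·1 = 1/3 ✓
b·Ac: 3375/1496·17/675 + 7/33·29/56 = 1/6 ✓
b·c³: (-128/51)·1/512 + 3375/1496·64/3375 + 7/33·1 = 1/4 ✓
b·(c∘Ac): 3375/1496·68/10125 + 7/33·29/56 = 1/8 ✓
b·Ac²: 3375/1496·17/5400 + 7/33·23/64 = 1/12 ✓
b·A²c: 7/33·11/56 = 1/24 ✓; 4 stages ⇒ order 4.

4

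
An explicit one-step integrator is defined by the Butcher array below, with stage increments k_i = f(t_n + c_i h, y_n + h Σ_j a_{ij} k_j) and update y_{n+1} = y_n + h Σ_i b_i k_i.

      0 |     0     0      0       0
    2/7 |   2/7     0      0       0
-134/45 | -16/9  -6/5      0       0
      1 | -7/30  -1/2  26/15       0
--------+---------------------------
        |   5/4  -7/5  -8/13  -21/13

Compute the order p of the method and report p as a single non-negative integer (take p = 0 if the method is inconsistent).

b = (5/4, -7/5, -8/13, -21/13)
c = (0, 2/7, -134/45, 1)
Ac = (0, 0, -12/35, -25063/4725)
Σ b_i: 5/4·1 + (-7/5)·1 + (-8/13)·1 + (-21/13)·1 = -619/260 ≠ 1 ⇒ order 0.

0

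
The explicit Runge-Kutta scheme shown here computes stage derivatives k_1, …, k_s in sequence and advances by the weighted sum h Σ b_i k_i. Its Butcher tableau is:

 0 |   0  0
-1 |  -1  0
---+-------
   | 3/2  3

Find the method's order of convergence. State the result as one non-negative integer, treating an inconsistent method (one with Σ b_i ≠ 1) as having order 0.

b = (3/2, 3)
c = (0, -1)
Σ b_i: 3/2·1 + 3·1 = 9/2 ≠ 1 ⇒ order 0.

0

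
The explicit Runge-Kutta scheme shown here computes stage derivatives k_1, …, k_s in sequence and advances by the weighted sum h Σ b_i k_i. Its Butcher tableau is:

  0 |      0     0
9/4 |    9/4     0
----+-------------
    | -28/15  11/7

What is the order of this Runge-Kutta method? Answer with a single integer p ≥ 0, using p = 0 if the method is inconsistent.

b = (-28/15, 11/7)
c = (0, 9/4)
Σ b_i: (-28/15)·1 + 11/7·1 = -31/105 ≠ 1 ⇒ order 0.

0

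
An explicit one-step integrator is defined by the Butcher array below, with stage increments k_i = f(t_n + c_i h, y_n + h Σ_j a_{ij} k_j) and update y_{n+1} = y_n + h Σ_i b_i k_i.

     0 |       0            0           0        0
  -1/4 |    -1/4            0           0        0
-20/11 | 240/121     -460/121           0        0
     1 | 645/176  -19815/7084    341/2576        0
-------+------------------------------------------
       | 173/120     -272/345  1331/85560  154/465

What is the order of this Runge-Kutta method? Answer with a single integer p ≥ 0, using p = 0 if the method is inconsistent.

b = (173/120, -272/345, 1331/85560, 154/465)
c = (0, -1/4, -20/11, 1)
Ac = (0, 0, 115/121, 565/1232)
Σ b_i: 173/120·1 + (-272/345)·1 + 1331/85560·1 + 154/465·1 = 1 ✓
b·c: (-272/345)·(-1/4) + 1331/85560·(-20/11) + 154/465·1 = 1/2 ✓
b·c²: (-272/345)·1/16 + 1331/85560·400/121 + 154/465·1 = 1/3 ✓
b·Ac: 1331/85560·115/121 + 154/465·565/1232 = 1/6 ✓
b·c³: (-272/345)·(-1/64) + 1331/85560·(-8000/1331) + 154/465·1 = 1/4 ✓
b·(c∘Ac): 1331/85560·(-2300/1331) + 154/465·565/1232 = 1/8 ✓
b·Ac²: 1331/85560·(-115/484) + 154/465·185/704 = 1/12 ✓
b·A²c: 154/465·155/1232 = 1/24 ✓; 4 stages ⇒ order 4.

4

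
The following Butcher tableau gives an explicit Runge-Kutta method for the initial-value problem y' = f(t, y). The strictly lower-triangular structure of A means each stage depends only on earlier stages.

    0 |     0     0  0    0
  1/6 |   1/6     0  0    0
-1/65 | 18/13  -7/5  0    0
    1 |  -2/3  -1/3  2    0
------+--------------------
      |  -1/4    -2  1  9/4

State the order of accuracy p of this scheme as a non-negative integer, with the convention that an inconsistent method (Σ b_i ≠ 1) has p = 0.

1

b = (-1/4, -2, 1, 9/4)
c = (0, 1/6, -1/65, 1)
Ac = (0, 0, -7/30, -101/1170)
Σ b_i: (-1/4)·1 + (-2)·1 + 1·1 + 9/4·1 = 1 ✓
b·c: (-2)·1/6 + 1·(-1/65) + 9/4·1 = 1483/780 ≠ 1/2 ⇒ order 1.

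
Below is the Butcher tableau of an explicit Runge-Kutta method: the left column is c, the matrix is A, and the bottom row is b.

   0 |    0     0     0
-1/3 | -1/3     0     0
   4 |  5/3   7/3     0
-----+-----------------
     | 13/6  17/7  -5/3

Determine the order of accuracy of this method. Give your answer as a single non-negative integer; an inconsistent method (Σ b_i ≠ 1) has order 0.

0

b = (13/6, 17/7, -5/3)
c = (0, -1/3, 4)
Ac = (0, 0, -7/9)
Σ b_i: 13/6·1 + 17/7·1 + (-5/3)·1 = 41/14 ≠ 1 ⇒ order 0.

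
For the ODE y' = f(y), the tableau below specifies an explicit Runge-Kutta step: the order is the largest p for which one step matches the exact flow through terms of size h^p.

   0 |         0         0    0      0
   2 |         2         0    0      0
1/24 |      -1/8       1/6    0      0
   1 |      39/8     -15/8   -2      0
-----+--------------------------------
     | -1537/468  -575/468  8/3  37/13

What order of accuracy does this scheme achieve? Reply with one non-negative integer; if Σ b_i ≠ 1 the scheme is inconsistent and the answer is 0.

b = (-1537/468, -575/468, 8/3, 37/13)
c = (0, 2, 1/24, 1)
Ac = (0, 0, 1/3, -23/6)
Σ b_i: (-1537/468)·1 + (-575/468)·1 + 8/3·1 + 37/13·1 = 1 ✓
b·c: (-575/468)·2 + 8/3·1/24 + 37/13·1 = 1/2 ✓
b·c²: (-575/468)·4 + 8/3·1/576 + 37/13·1 = -5795/2808 ≠ 1/3 ⇒ order 2.
b·Ac: 8/3·1/3 + 37/13·(-23/6) = -2345/234 ≠ 1/6

2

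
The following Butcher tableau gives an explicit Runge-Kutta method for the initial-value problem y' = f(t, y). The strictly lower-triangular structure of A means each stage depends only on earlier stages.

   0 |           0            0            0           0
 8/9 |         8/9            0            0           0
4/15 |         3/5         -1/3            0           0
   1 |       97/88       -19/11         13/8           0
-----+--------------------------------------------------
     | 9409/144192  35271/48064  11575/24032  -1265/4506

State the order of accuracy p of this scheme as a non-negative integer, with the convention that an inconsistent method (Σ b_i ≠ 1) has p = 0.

3

b = (9409/144192, 35271/48064, 11575/24032, -1265/4506)
c = (0, 8/9, 4/15, 1)
Ac = (0, 0, -8/27, -1091/990)
Σ b_i: 9409/144192·1 + 35271/48064·1 + 11575/24032·1 + (-1265/4506)·1 = 1 ✓
b·c: 35271/48064·8/9 + 11575/24032·4/15 + (-1265/4506)·1 = 1/2 ✓
b·c²: 35271/48064·64/81 + 11575/24032·16/225 + (-1265/4506)·1 = 1/3 ✓
b·Ac: 11575/24032·(-8/27) + (-1265/4506)·(-1091/990) = 1/6 ✓
b·c³: 35271/48064·512/729 + 11575/24032·64/3375 + (-1265/4506)·1 = 148301/608310 ≠ 1/4 ⇒ order 3.
b·(c∘Ac): 11575/24032·(-32/405) + (-1265/4506)·(-1091/990) = 66019/243324 ≠ 1/8
b·Ac²: 11575/24032·(-64/243) + (-1265/4506)·(-27826/22275) = 68083/304155 ≠ 1/12
b·A²c: (-1265/4506)·(-13/27) = 16445/121662 ≠ 1/24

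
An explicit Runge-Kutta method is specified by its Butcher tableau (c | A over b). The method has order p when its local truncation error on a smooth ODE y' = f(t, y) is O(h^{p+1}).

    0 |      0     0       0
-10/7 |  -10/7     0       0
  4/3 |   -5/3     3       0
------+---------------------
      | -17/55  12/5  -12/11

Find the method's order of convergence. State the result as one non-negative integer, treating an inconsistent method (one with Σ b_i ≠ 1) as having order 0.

1

b = (-17/55, 12/5, -12/11)
c = (0, -10/7, 4/3)
Ac = (0, 0, -30/7)
Σ b_i: (-17/55)·1 + 12/5·1 + (-12/11)·1 = 1 ✓
b·c: 12/5·(-10/7) + (-12/11)·4/3 = -376/77 ≠ 1/2 ⇒ order 1.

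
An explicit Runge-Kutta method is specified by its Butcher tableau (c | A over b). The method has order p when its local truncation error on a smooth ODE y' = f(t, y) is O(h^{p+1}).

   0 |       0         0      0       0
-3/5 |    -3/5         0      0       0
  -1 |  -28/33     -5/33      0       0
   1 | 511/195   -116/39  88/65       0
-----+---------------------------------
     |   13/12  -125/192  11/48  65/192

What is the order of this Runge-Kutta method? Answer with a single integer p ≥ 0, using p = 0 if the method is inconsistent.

b = (13/12, -125/192, 11/48, 65/192)
c = (0, -3/5, -1, 1)
Ac = (0, 0, 1/11, 28/65)
Σ b_i: 13/12·1 + (-125/192)·1 + 11/48·1 + 65/192·1 = 1 ✓
b·c: (-125/192)·(-3/5) + 11/48·(-1) + 65/192·1 = 1/2 ✓
b·c²: (-125/192)·9/25 + 11/48·1 + 65/192·1 = 1/3 ✓
b·Ac: 11/48·1/11 + 65/192·28/65 = 1/6 ✓
b·c³: (-125/192)·(-27/125) + 11/48·(-1) + 65/192·1 = 1/4 ✓
b·(c∘Ac): 11/48·(-1/11) + 65/192·28/65 = 1/8 ✓
b·Ac²: 11/48·(-3/55) + 65/192·92/325 = 1/12 ✓
b·A²c: 65/192·8/65 = 1/24 ✓; 4 stages ⇒ order 4.

4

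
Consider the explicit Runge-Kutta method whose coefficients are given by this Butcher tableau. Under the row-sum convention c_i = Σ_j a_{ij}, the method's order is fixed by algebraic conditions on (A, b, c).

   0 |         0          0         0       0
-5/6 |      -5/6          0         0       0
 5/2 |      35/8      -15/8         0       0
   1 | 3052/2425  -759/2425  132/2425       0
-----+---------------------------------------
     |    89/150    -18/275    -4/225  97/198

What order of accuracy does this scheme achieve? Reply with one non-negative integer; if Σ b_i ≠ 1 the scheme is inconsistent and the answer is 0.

4

b = (89/150, -18/275, -4/225, 97/198)
c = (0, -5/6, 5/2, 1)
Ac = (0, 0, 25/16, 77/194)
Σ b_i: 89/150·1 + (-18/275)·1 + (-4/225)·1 + 97/198·1 = 1 ✓
b·c: (-18/275)·(-5/6) + (-4/225)·5/2 + 97/198·1 = 1/2 ✓
b·c²: (-18/275)·25/36 + (-4/225)·25/4 + 97/198·1 = 1/3 ✓
b·Ac: (-4/225)·25/16 + 97/198·77/194 = 1/6 ✓
b·c³: (-18/275)·(-125/216) + (-4/225)·125/8 + 97/198·1 = 1/4 ✓
b·(c∘Ac): (-4/225)·125/32 + 97/198·77/194 = 1/8 ✓
b·Ac²: (-4/225)·(-125/96) + 97/198·143/1164 = 1/12 ✓
b·A²c: 97/198·33/388 = 1/24 ✓; 4 stages ⇒ order 4.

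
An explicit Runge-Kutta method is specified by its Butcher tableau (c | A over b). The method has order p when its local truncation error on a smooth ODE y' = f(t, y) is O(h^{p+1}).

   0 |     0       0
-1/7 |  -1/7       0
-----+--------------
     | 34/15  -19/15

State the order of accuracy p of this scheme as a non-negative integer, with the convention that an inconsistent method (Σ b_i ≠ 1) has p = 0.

b = (34/15, -19/15)
c = (0, -1/7)
Σ b_i: 34/15·1 + (-19/15)·1 = 1 ✓
b·c: (-19/15)·(-1/7) = 19/105 ≠ 1/2 ⇒ order 1.

1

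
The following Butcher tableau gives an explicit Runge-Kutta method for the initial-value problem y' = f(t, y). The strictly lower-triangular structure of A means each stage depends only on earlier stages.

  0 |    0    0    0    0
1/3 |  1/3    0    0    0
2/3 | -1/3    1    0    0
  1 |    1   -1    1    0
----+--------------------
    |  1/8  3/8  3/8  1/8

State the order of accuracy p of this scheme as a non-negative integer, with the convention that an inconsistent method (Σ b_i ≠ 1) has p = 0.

4

b = (1/8, 3/8, 3/8, 1/8)
c = (0, 1/3, 2/3, 1)
Ac = (0, 0, 1/3, 1/3)
Σ b_i: 1/8·1 + 3/8·1 + 3/8·1 + 1/8·1 = 1 ✓
b·c: 3/8·1/3 + 3/8·2/3 + 1/8·1 = 1/2 ✓
b·c²: 3/8·1/9 + 3/8·4/9 + 1/8·1 = 1/3 ✓
b·Ac: 3/8·1/3 + 1/8·1/3 = 1/6 ✓
b·c³: 3/8·1/27 + 3/8·8/27 + 1/8·1 = 1/4 ✓
b·(c∘Ac): 3/8·2/9 + 1/8·1/3 = 1/8 ✓
b·Ac²: 3/8·1/9 + 1/8·1/3 = 1/12 ✓
b·A²c: 1/8·1/3 = 1/24 ✓; 4 stages ⇒ order 4.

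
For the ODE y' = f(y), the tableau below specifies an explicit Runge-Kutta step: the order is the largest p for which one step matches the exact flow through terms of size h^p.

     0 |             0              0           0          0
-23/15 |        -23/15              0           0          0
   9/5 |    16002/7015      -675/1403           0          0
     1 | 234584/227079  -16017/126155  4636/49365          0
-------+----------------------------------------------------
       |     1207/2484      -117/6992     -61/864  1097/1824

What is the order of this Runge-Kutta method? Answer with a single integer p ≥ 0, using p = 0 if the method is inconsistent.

b = (1207/2484, -117/6992, -61/864, 1097/1824)
c = (0, -23/15, 9/5, 1)
Ac = (0, 0, 45/61, 399/1097)
Σ b_i: 1207/2484·1 + (-117/6992)·1 + (-61/864)·1 + 1097/1824·1 = 1 ✓
b·c: (-117/6992)·(-23/15) + (-61/864)·9/5 + 1097/1824·1 = 1/2 ✓
b·c²: (-117/6992)·529/225 + (-61/864)·81/25 + 1097/1824·1 = 1/3 ✓
b·Ac: (-61/864)·45/61 + 1097/1824·399/1097 = 1/6 ✓
b·c³: (-117/6992)·(-12167/3375) + (-61/864)·729/125 + 1097/1824·1 = 1/4 ✓
b·(c∘Ac): (-61/864)·81/61 + 1097/1824·399/1097 = 1/8 ✓
b·Ac²: (-61/864)·(-69/61) + 1097/1824·19/3291 = 1/12 ✓
b·A²c: 1097/1824·76/1097 = 1/24 ✓; 4 stages ⇒ order 4.

4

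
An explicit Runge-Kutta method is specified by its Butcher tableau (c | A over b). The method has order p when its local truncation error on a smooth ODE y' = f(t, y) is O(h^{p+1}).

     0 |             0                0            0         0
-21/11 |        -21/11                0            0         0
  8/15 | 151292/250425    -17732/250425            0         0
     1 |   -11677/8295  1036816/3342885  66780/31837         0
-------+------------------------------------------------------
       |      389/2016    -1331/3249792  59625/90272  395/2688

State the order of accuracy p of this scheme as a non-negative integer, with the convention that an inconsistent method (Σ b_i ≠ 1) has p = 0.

4

b = (389/2016, -1331/3249792, 59625/90272, 395/2688)
c = (0, -21/11, 8/15, 1)
Ac = (0, 0, 1612/11925, 208/395)
Σ b_i: 389/2016·1 + (-1331/3249792)·1 + 59625/90272·1 + 395/2688·1 = 1 ✓
b·c: (-1331/3249792)·(-21/11) + 59625/90272·8/15 + 395/2688·1 = 1/2 ✓
b·c²: (-1331/3249792)·441/121 + 59625/90272·64/225 + 395/2688·1 = 1/3 ✓
b·Ac: 59625/90272·1612/11925 + 395/2688·208/395 = 1/6 ✓
b·c³: (-1331/3249792)·(-9261/1331) + 59625/90272·512/3375 + 395/2688·1 = 1/4 ✓
b·(c∘Ac): 59625/90272·12896/178875 + 395/2688·208/395 = 1/8 ✓
b·Ac²: 59625/90272·(-11284/43725) + 395/2688·7504/4345 = 1/12 ✓
b·A²c: 395/2688·112/395 = 1/24 ✓; 4 stages ⇒ order 4.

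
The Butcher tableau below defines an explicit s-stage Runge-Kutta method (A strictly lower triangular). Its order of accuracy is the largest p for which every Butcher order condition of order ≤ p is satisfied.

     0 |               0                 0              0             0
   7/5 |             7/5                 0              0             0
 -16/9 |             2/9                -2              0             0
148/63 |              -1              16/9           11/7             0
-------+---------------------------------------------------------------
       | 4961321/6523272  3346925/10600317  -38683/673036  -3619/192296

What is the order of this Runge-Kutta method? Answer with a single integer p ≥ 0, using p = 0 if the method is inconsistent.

3

b = (4961321/6523272, 3346925/10600317, -38683/673036, -3619/192296)
c = (0, 7/5, -16/9, 148/63)
Ac = (0, 0, -14/5, -32/105)
Σ b_i: 4961321/6523272·1 + 3346925/10600317·1 + (-38683/673036)·1 + (-3619/192296)·1 = 1 ✓
b·c: 3346925/10600317·7/5 + (-38683/673036)·(-16/9) + (-3619/192296)·148/63 = 1/2 ✓
b·c²: 3346925/10600317·49/25 + (-38683/673036)·256/81 + (-3619/192296)·21904/3969 = 1/3 ✓
b·Ac: (-38683/673036)·(-14/5) + (-3619/192296)·(-32/105) = 1/6 ✓
b·c³: 3346925/10600317·343/125 + (-38683/673036)·(-4096/729) + (-3619/192296)·3241792/250047 = 312184567/330240645 ≠ 1/4 ⇒ order 3.
b·(c∘Ac): (-38683/673036)·224/45 + (-3619/192296)·(-4736/6615) = -95272/349461 ≠ 1/8
b·Ac²: (-38683/673036)·(-98/25) + (-3619/192296)·119792/14175 = 99233/1497690 ≠ 1/12
b·A²c: (-3619/192296)·(-22/5) = 39809/480740 ≠ 1/24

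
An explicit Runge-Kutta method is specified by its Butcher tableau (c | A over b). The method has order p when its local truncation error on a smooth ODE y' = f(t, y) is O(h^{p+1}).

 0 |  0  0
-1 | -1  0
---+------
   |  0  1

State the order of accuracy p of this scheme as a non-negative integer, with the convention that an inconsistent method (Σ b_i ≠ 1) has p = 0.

1

b = (0, 1)
c = (0, -1)
Σ b_i: 1·1 = 1 ✓
b·c: 1·(-1) = -1 ≠ 1/2 ⇒ order 1.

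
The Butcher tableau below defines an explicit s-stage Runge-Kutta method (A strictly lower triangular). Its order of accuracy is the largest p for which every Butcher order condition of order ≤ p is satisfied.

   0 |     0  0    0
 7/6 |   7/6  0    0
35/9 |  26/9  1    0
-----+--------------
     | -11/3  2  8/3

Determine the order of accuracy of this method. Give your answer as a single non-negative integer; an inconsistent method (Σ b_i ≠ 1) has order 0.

b = (-11/3, 2, 8/3)
c = (0, 7/6, 35/9)
Ac = (0, 0, 7/6)
Σ b_i: (-11/3)·1 + 2·1 + 8/3·1 = 1 ✓
b·c: 2·7/6 + 8/3·35/9 = 343/27 ≠ 1/2 ⇒ order 1.

1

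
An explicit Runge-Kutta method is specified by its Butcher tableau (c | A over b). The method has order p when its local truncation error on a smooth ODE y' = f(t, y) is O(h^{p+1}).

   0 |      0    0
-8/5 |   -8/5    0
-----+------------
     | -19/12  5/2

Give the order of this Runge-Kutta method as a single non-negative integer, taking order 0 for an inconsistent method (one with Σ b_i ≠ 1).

0

b = (-19/12, 5/2)
c = (0, -8/5)
Σ b_i: (-19/12)·1 + 5/2·1 = 11/12 ≠ 1 ⇒ order 0.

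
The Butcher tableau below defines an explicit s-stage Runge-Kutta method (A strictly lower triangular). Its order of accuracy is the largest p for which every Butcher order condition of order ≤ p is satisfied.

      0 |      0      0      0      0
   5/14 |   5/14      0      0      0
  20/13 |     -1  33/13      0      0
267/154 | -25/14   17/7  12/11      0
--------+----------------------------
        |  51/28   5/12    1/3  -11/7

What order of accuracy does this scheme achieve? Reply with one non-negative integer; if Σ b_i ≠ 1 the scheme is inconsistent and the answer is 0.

1

b = (51/28, 5/12, 1/3, -11/7)
c = (0, 5/14, 20/13, 267/154)
Ac = (0, 0, 165/182, 35675/14014)
Σ b_i: 51/28·1 + 5/12·1 + 1/3·1 + (-11/7)·1 = 1 ✓
b·c: 5/12·5/14 + 1/3·20/13 + (-11/7)·267/154 = -31537/15288 ≠ 1/2 ⇒ order 1.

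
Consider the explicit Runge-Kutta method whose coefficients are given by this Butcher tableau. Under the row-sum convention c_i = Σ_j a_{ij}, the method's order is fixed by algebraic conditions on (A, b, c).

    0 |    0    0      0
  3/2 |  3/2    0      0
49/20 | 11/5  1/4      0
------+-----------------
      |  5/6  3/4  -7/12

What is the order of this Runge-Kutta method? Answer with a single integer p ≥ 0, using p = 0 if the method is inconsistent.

1

b = (5/6, 3/4, -7/12)
c = (0, 3/2, 49/20)
Ac = (0, 0, 3/8)
Σ b_i: 5/6·1 + 3/4·1 + (-7/12)·1 = 1 ✓
b·c: 3/4·3/2 + (-7/12)·49/20 = -73/240 ≠ 1/2 ⇒ order 1.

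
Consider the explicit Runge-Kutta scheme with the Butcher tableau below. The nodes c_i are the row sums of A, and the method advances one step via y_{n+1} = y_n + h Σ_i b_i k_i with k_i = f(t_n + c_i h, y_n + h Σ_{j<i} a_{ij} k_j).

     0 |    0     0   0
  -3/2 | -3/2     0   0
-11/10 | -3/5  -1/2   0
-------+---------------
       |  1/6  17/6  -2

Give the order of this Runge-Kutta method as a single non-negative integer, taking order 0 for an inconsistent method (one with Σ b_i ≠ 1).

b = (1/6, 17/6, -2)
c = (0, -3/2, -11/10)
Ac = (0, 0, 3/4)
Σ b_i: 1/6·1 + 17/6·1 + (-2)·1 = 1 ✓
b·c: 17/6·(-3/2) + (-2)·(-11/10) = -41/20 ≠ 1/2 ⇒ order 1.

1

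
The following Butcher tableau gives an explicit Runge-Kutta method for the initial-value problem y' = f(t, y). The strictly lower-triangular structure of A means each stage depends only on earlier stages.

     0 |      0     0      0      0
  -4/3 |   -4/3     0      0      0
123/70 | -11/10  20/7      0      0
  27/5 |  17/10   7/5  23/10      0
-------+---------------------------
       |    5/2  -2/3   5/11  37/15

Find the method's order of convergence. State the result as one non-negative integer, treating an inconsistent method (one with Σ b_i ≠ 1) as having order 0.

b = (5/2, -2/3, 5/11, 37/15)
c = (0, -4/3, 123/70, 27/5)
Ac = (0, 0, -80/21, 4567/2100)
Σ b_i: 5/2·1 + (-2/3)·1 + 5/11·1 + 37/15·1 = 523/110 ≠ 1 ⇒ order 0.

0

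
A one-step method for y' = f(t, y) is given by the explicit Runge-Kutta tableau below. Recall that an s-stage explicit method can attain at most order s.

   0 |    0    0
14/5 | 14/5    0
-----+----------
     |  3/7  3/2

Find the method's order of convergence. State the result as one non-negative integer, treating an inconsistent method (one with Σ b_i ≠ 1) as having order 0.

0

b = (3/7, 3/2)
c = (0, 14/5)
Σ b_i: 3/7·1 + 3/2·1 = 27/14 ≠ 1 ⇒ order 0.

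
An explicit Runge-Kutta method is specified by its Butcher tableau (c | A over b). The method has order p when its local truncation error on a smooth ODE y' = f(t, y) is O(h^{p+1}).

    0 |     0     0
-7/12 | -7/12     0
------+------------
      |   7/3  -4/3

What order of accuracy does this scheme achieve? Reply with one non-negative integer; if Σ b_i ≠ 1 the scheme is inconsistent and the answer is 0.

b = (7/3, -4/3)
c = (0, -7/12)
Σ b_i: 7/3·1 + (-4/3)·1 = 1 ✓
b·c: (-4/3)·(-7/12) = 7/9 ≠ 1/2 ⇒ order 1.

1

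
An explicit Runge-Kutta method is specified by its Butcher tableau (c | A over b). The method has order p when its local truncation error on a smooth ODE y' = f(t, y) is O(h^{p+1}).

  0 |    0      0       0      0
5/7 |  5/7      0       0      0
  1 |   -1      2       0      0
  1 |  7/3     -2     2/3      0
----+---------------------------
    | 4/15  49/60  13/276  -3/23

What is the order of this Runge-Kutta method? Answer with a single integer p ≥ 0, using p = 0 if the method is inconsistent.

3

b = (4/15, 49/60, 13/276, -3/23)
c = (0, 5/7, 1, 1)
Ac = (0, 0, 10/7, -16/21)
Σ b_i: 4/15·1 + 49/60·1 + 13/276·1 + (-3/23)·1 = 1 ✓
b·c: 49/60·5/7 + 13/276·1 + (-3/23)·1 = 1/2 ✓
b·c²: 49/60·25/49 + 13/276·1 + (-3/23)·1 = 1/3 ✓
b·Ac: 13/276·10/7 + (-3/23)·(-16/21) = 1/6 ✓
b·c³: 49/60·125/343 + 13/276·1 + (-3/23)·1 = 3/14 ≠ 1/4 ⇒ order 3.
b·(c∘Ac): 13/276·10/7 + (-3/23)·(-16/21) = 1/6 ≠ 1/8
b·Ac²: 13/276·50/49 + (-3/23)·(-52/147) = 13/138 ≠ 1/12
b·A²c: (-3/23)·20/21 = -20/161 ≠ 1/24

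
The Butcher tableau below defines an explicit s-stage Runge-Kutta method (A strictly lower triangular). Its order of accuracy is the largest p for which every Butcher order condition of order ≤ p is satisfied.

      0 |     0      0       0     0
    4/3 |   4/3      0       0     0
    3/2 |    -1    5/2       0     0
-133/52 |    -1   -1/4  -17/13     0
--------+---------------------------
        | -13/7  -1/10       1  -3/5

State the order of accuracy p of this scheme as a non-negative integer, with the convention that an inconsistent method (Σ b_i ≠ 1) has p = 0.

b = (-13/7, -1/10, 1, -3/5)
c = (0, 4/3, 3/2, -133/52)
Ac = (0, 0, 10/3, -179/78)
Σ b_i: (-13/7)·1 + (-1/10)·1 + 1·1 + (-3/5)·1 = -109/70 ≠ 1 ⇒ order 0.

0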